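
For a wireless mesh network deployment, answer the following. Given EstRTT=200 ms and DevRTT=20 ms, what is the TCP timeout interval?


Given: EstRTT = 200 ms, DevRTT = 20 ms
Timeout = EstRTT + 4 * DevRTT
4 * DevRTT = 4 * 20 = 80
Timeout = 200 + 80 = 280 ms

280


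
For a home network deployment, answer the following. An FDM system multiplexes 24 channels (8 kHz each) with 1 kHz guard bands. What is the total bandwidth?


Given: 24 channels, 8 kHz each, guard = 1 kHz
Channel bandwidth = 24 * 8 = 192 kHz
Guard bands = 23 gaps * 1 kHz = 23 kHz
Total = 192 + 23 = 215 kHz

215


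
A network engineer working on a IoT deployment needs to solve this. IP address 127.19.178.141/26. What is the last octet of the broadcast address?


Given: IP = 127.19.178.141, prefix = /26
Host bits = 32 - 26 = 6
Network last octet = 141 AND mask = 128
Host part size = 2^6 - 1 = 63
Broadcast last octet = 128 OR 63 = 191

191


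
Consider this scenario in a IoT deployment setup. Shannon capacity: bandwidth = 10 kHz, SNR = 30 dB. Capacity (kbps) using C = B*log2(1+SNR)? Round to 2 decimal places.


Given: B = 10 kHz, SNR = 30 dB
SNR linear = 10^(30/10) = 1000
1 + SNR = 1001
log2(1001) = 9.9672262588
C = 10 * 1000 * 9.9672262588 = 99672.2626 bps
C = 99.672263 kbps -> 99.67 kbps (2 dp)

99.67


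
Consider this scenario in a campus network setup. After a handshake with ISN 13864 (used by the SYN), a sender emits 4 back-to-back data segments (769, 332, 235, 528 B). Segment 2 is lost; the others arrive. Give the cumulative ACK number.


SYN uses sequence number 13864; first data byte = ISN + 1 = 13865.
Segment 1: SEQ = 13865, len = 769 B, covers [13865, 14633]
Segment 2: SEQ = 14634, len = 332 B, covers [14634, 14965] [LOST]
Segment 3: SEQ = 14966, len = 235 B, covers [14966, 15200]
Segment 4: SEQ = 15201, len = 528 B, covers [15201, 15728]
In-order data received: bytes [13865, 14633] (segments 1..1).
Segment 2 missing -> gap begins at byte 14634; later segments buffered out of order.
Cumulative ACK = next expected in-order byte = 13865 + 769 = 14634

14634


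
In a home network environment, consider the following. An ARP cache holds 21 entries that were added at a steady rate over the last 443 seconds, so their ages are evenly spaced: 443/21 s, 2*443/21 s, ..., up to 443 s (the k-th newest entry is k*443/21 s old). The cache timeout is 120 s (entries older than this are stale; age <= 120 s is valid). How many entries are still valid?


Ages are k * 443/21 s for k = 1..21 (spacing = 21.0952 s).
Entry k is valid iff k * 443/21 <= 120 iff k <= 21 * 120 / 443 = 5.6885
n_valid = floor(5.6885) = 5
(n_stale = 21 - 5 = 16)

5


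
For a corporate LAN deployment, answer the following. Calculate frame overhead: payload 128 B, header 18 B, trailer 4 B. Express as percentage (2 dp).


Given: payload = 128 B, header = 18 B, trailer = 4 B
Overhead bytes = header + trailer = 18 + 4 = 22
Total frame = payload + overhead = 128 + 22 = 150
Overhead % = 22 / 150 * 100 = 14.6667% -> 14.67% (2 dp)

14.67


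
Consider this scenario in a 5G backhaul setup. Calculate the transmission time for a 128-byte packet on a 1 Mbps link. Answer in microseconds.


Given: packet = 128 bytes, bandwidth = 1 Mbps
Packet in bits = 128 * 8 = 1024 bits
Bandwidth = 1 * 10^6 = 1000000 bps
Time = 1024 / 1000000 seconds
Time in us = 1024 * 10^6 / 1000000 = 1024

1024


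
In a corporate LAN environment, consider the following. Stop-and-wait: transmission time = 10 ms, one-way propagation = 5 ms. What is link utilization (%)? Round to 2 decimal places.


Given: Ttrans = 10 ms, Tprop = 5 ms
RTT = 2 * Tprop = 2 * 5 = 10 ms
U = Ttrans / (Ttrans + RTT)
U = 10 / (10 + 10)
U = 10 / 20 = 0.5
U% = 50.00%

50.00


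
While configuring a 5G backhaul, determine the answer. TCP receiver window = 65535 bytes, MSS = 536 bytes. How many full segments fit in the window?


Given: RWND = 65535 bytes, MSS = 536 bytes
Full segments = floor(RWND / MSS)
Full segments = floor(65535 / 536)
Full segments = floor(122.2668) = 122

122


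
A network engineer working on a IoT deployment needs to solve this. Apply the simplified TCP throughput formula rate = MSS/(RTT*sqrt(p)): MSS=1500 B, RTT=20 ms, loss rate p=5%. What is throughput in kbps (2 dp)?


Given: MSS = 1500 bytes, RTT = 20 ms, loss = 5%
RTT in seconds = 20 / 1000 = 0.02
Loss rate = 5% = 0.05
sqrt(loss) = sqrt(0.05) = 0.223606797750
Throughput (bytes/s) = 1500 / (0.02 * 0.223606797750) = 335410.1966
Throughput (kbps) = 335410.1966 * 8 / 1000 = 2683.281573 -> 2683.28 kbps (2 dp)

2683.28


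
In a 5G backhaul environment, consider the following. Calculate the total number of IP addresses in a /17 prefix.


Given: CIDR prefix /17
Host bits = 32 - 17 = 15
Total addresses = 2^15 = 32768

32768


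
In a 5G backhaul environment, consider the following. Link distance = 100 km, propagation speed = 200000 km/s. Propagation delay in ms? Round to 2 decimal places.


Given: distance = 100 km, speed = 200000 km/s
Delay = distance / speed = 100 / 200000 seconds
Delay in ms = 100 * 1000 / 200000
Delay = 0.5000 ms
Rounded to 2 dp = 0.50 ms

0.50


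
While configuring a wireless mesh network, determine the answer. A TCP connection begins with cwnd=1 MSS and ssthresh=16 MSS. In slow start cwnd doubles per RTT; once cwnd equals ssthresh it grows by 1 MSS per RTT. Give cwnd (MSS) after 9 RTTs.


RTT 0: cwnd = 1 MSS (initial)
RTT 1: cwnd = 2 MSS (slow start, doubled)
RTT 2: cwnd = 4 MSS (slow start, doubled)
RTT 3: cwnd = 8 MSS (slow start, doubled)
RTT 4: cwnd = 16 MSS (slow start, doubled)
RTT 5: cwnd = 17 MSS (congestion avoidance, +1)
RTT 6: cwnd = 18 MSS (congestion avoidance, +1)
RTT 7: cwnd = 19 MSS (congestion avoidance, +1)
RTT 8: cwnd = 20 MSS (congestion avoidance, +1)
RTT 9: cwnd = 21 MSS (congestion avoidance, +1)

21


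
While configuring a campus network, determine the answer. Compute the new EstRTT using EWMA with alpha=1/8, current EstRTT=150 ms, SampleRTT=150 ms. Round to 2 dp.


Given: EstRTT = 150 ms, SampleRTT = 150 ms, alpha = 1/8
New EstRTT = (1 - alpha) * EstRTT + alpha * SampleRTT
(7/8) * 150 = 131.25
(1/8) * 150 = 18.75
New EstRTT = 131.25 + 18.75 = 150 ms -> 150.00 ms (2 dp)

150.00


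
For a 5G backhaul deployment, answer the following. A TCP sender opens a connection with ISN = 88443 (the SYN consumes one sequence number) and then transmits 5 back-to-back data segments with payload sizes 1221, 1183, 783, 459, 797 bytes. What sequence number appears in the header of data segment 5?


The SYN occupies sequence number ISN = 88443, so the first data byte is ISN + 1 = 88444.
SEQ of data segment i = (ISN + 1) + sum of payload sizes of segments 1..i-1.
Segment 1: SEQ = 88444, payload = 1221 bytes
Segment 2: SEQ = 89665, payload = 1183 bytes
Segment 3: SEQ = 90848, payload = 783 bytes
Segment 4: SEQ = 91631, payload = 459 bytes
Segment 5: SEQ = 92090, payload = 797 bytes
SEQ of segment 5 = 88444 + 1221 + 1183 + 783 + 459 = 92090

92090


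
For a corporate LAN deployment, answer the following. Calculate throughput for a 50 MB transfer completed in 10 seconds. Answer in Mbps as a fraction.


Given: file = 50 MB, time = 10 s
File in Mb = 50 * 8 = 400 Mb
Throughput = 400 / 10 Mbps
Throughput = 40 Mbps

40


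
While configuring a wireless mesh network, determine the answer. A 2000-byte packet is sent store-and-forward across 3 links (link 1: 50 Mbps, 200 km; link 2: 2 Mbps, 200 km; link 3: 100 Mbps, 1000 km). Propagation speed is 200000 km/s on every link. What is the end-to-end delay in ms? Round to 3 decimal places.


Packet = 2000 bytes = 16000 bits. Store-and-forward: sum (t_trans + t_prop) per link.
Link 1: t_trans = 16000/(50*10^6) s = 0.3200 ms; t_prop = 200/200000 s = 1.0000 ms; subtotal = 1.3200 ms
Link 2: t_trans = 16000/(2*10^6) s = 8.0000 ms; t_prop = 200/200000 s = 1.0000 ms; subtotal = 9.0000 ms
Link 3: t_trans = 16000/(100*10^6) s = 0.1600 ms; t_prop = 1000/200000 s = 5.0000 ms; subtotal = 5.1600 ms
End-to-end = 1.3200 + 9.0000 + 5.1600 = 15.4800 ms -> 15.480 ms (3 dp)

15.480


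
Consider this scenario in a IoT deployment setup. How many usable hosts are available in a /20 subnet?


Given: subnet mask /20
Host bits = 32 - 20 = 12
Total addresses = 2^12 = 4096
Usable hosts = 4096 - 2 (network + broadcast) = 4094

4094


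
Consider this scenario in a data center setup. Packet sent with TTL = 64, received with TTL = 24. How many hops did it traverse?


Given: initial TTL = 64, received TTL = 24
Hops = initial TTL - received TTL
Hops = 64 - 24 = 40

40


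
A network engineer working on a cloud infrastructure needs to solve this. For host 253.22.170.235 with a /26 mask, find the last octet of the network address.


Given: IP = 253.22.170.235, prefix = /26
Subnet mask = 255.255.255.192
Last octet of IP: 235
Last octet of mask: 192
Network last octet = 235 AND 192 = 192

192


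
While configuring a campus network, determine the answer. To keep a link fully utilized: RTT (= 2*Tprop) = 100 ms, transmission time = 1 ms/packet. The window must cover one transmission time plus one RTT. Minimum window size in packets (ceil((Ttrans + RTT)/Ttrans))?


Given: Ttrans = 1 ms, RTT = 100 ms (= 2 * Tprop, Tprop = 50 ms)
Time until first ACK returns = Ttrans + RTT = 1 + 100 = 101 ms
Need W * Ttrans >= Ttrans + RTT  ->  W >= (Ttrans + RTT) / Ttrans
(Ttrans + RTT) / Ttrans = 101 / 1 = 101
W_min = ceil(101) = 101

101


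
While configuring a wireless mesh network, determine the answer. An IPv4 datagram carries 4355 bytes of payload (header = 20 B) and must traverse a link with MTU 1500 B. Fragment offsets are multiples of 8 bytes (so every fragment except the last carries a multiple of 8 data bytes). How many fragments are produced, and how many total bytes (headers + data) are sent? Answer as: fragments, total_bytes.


Max data per non-final fragment = floor((MTU - header)/8)*8 = floor((1500 - 20)/8)*8 = floor(1480/8)*8 = 1480 B
Final fragment needs no 8-byte alignment: it can carry up to MTU - header = 1480 B
Non-final fragments needed = ceil((payload - 1480) / 1480) = ceil(2875/1480) = ceil(1.9426) = 2
Number of fragments = 2 + 1 = 3
Fragment sizes (data): 2 * 1480 B + 1395 B (last, 1395 <= 1480 OK)
Total bytes sent = payload + n_frags * header = 4355 + 3*20 = 4355 + 60 = 4415 B

3, 4415


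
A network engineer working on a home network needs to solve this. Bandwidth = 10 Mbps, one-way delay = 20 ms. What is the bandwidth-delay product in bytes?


Given: bandwidth = 10 Mbps, delay = 20 ms
BDP in bits = 10 * 10^6 * 20 / 1000
BDP in bits = 200000
BDP in bytes = 200000 / 8 = 25000

25000


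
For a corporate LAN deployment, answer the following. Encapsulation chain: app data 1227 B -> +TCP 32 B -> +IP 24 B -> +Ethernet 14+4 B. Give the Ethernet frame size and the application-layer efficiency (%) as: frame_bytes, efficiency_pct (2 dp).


TCP segment = 1227 + 32 = 1259 B
IP packet = 1259 + 24 = 1283 B
Ethernet frame = 1283 + 14 + 4 = 1301 B
Efficiency = app / frame = 1227 / 1301 = 0.943121 = 94.3121% -> 94.31% (2 dp)

1301, 94.31


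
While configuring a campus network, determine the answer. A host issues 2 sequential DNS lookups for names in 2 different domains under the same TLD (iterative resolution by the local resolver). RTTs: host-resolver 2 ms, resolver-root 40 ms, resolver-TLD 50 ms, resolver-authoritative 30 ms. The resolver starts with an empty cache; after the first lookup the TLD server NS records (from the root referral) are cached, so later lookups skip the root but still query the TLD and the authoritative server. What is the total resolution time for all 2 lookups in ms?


Lookup 1 (cold cache): local + root + TLD + auth = 2 + 40 + 50 + 30 = 122 ms
Lookups 2..2 (TLD NS cached -> skip root; new domain -> still ask TLD and auth): local + TLD + auth = 2 + 50 + 30 = 82 ms each
Remaining 1 lookups: 1 * 82 = 82 ms
Total = 122 + 82 = 204 ms

204


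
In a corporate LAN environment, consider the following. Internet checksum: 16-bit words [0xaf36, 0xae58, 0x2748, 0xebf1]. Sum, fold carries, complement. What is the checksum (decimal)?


Given words: [0xaf36, 0xae58, 0x2748, 0xebf1]
Step 1: Sum all words
Raw sum = 44854 + 44632 + 10056 + 60401 = 159943
Step 2: Fold carry: (28871 + 2) = 28873
One's complement = ~28873 & 0xFFFF = 36662

36662


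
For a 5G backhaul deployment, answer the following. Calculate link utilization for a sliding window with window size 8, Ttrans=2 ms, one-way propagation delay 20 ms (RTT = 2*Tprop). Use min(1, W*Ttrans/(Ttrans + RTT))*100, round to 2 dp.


Given: W = 8, Ttrans = 2 ms, RTT = 40 ms (= 2 * Tprop, Tprop = 20 ms)
Cycle time = Ttrans + RTT = 2 + 40 = 42 ms (first packet sent until its ACK returns)
W * Ttrans = 8 * 2 = 16 ms of sending per cycle
W * Ttrans / (Ttrans + RTT) = 16 / 42 = 0.380952
U = min(1, 0.380952) = 0.380952
U% = 38.10%

38.10


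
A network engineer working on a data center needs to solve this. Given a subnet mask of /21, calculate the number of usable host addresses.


Given: subnet mask /21
Host bits = 32 - 21 = 11
Total addresses = 2^11 = 2048
Usable hosts = 2048 - 2 (network + broadcast) = 2046

2046


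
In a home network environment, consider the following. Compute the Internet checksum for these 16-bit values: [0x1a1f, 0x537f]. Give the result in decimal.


Given words: [0x1a1f, 0x537f]
Step 1: Sum all words
Raw sum = 6687 + 21375 = 28062
One's complement = ~28062 & 0xFFFF = 37473

37473


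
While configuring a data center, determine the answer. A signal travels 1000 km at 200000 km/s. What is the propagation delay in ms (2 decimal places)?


Given: distance = 1000 km, speed = 200000 km/s
Delay = distance / speed = 1000 / 200000 seconds
Delay in ms = 1000 * 1000 / 200000
Delay = 5.0000 ms
Rounded to 2 dp = 5.00 ms

5.00


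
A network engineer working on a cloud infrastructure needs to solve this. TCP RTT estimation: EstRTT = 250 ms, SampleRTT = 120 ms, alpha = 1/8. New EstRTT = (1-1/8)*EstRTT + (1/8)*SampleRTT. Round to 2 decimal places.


Given: EstRTT = 250 ms, SampleRTT = 120 ms, alpha = 1/8
New EstRTT = (1 - alpha) * EstRTT + alpha * SampleRTT
(7/8) * 250 = 218.75
(1/8) * 120 = 15
New EstRTT = 218.75 + 15 = 233.75 ms -> 233.75 ms (2 dp)

233.75


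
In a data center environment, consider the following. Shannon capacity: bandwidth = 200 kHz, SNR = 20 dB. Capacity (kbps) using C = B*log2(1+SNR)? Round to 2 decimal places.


Given: B = 200 kHz, SNR = 20 dB
SNR linear = 10^(20/10) = 100
1 + SNR = 101
log2(101) = 6.6582114828
C = 200 * 1000 * 6.6582114828 = 1331642.2966 bps
C = 1331.642297 kbps -> 1331.64 kbps (2 dp)

1331.64


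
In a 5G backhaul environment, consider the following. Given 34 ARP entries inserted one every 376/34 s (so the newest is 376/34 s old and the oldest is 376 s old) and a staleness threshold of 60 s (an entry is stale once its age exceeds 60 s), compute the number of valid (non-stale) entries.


Ages are k * 376/34 s for k = 1..34 (spacing = 11.0588 s).
Entry k is valid iff k * 376/34 <= 60 iff k <= 34 * 60 / 376 = 5.4255
n_valid = floor(5.4255) = 5
(n_stale = 34 - 5 = 29)

5


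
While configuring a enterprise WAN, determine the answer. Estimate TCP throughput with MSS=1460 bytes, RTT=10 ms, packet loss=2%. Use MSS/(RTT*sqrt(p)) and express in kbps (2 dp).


Given: MSS = 1460 bytes, RTT = 10 ms, loss = 2%
RTT in seconds = 10 / 1000 = 0.01
Loss rate = 2% = 0.02
sqrt(loss) = sqrt(0.02) = 0.141421356237
Throughput (bytes/s) = 1460 / (0.01 * 0.141421356237) = 1032375.9005
Throughput (kbps) = 1032375.9005 * 8 / 1000 = 8259.007204 -> 8259.01 kbps (2 dp)

8259.01


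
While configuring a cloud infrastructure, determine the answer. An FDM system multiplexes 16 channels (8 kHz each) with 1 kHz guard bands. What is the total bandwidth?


Given: 16 channels, 8 kHz each, guard = 1 kHz
Channel bandwidth = 16 * 8 = 128 kHz
Guard bands = 15 gaps * 1 kHz = 15 kHz
Total = 128 + 15 = 143 kHz

143


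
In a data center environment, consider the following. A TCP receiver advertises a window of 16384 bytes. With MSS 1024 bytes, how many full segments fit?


Given: RWND = 16384 bytes, MSS = 1024 bytes
Full segments = floor(RWND / MSS)
Full segments = floor(16384 / 1024)
Full segments = floor(16.0) = 16

16


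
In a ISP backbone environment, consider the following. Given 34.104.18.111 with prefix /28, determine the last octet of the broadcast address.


Given: IP = 34.104.18.111, prefix = /28
Host bits = 32 - 28 = 4
Network last octet = 111 AND mask = 96
Host part size = 2^4 - 1 = 15
Broadcast last octet = 96 OR 15 = 111

111


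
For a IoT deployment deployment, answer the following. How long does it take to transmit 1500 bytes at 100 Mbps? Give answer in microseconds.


Given: packet = 1500 bytes, bandwidth = 100 Mbps
Packet in bits = 1500 * 8 = 12000 bits
Bandwidth = 100 * 10^6 = 100000000 bps
Time = 12000 / 100000000 seconds
Time in us = 12000 * 10^6 / 100000000 = 120

120


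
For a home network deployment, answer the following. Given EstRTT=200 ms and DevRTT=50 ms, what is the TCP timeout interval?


Given: EstRTT = 200 ms, DevRTT = 50 ms
Timeout = EstRTT + 4 * DevRTT
4 * DevRTT = 4 * 50 = 200
Timeout = 200 + 200 = 400 ms

400


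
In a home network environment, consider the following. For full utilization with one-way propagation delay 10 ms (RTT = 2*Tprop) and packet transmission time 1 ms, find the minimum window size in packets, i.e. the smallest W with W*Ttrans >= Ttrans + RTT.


Given: Ttrans = 1 ms, RTT = 20 ms (= 2 * Tprop, Tprop = 10 ms)
Time until first ACK returns = Ttrans + RTT = 1 + 20 = 21 ms
Need W * Ttrans >= Ttrans + RTT  ->  W >= (Ttrans + RTT) / Ttrans
(Ttrans + RTT) / Ttrans = 21 / 1 = 21
W_min = ceil(21) = 21

21


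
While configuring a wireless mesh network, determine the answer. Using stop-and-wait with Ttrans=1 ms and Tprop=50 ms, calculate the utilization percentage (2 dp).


Given: Ttrans = 1 ms, Tprop = 50 ms
RTT = 2 * Tprop = 2 * 50 = 100 ms
U = Ttrans / (Ttrans + RTT)
U = 1 / (1 + 100)
U = 1 / 101 = 0.009901
U% = 0.99%

0.99


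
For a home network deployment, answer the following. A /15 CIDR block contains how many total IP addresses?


Given: CIDR prefix /15
Host bits = 32 - 15 = 17
Total addresses = 2^17 = 131072

131072


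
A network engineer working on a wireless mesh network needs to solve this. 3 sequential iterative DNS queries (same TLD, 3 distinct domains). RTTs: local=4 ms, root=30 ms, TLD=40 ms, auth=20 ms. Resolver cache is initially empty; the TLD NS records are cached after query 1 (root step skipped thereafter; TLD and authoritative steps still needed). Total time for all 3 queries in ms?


Lookup 1 (cold cache): local + root + TLD + auth = 4 + 30 + 40 + 20 = 94 ms
Lookups 2..3 (TLD NS cached -> skip root; new domain -> still ask TLD and auth): local + TLD + auth = 4 + 40 + 20 = 64 ms each
Remaining 2 lookups: 2 * 64 = 128 ms
Total = 94 + 128 = 222 ms

222


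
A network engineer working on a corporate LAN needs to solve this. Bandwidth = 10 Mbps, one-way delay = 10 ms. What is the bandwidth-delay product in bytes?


Given: bandwidth = 10 Mbps, delay = 10 ms
BDP in bits = 10 * 10^6 * 10 / 1000
BDP in bits = 100000
BDP in bytes = 100000 / 8 = 12500

12500


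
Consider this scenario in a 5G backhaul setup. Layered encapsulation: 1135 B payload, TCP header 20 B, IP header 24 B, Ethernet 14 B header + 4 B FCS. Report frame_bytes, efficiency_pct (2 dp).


TCP segment = 1135 + 20 = 1155 B
IP packet = 1155 + 24 = 1179 B
Ethernet frame = 1179 + 14 + 4 = 1197 B
Efficiency = app / frame = 1135 / 1197 = 0.948204 = 94.8204% -> 94.82% (2 dp)

1197, 94.82


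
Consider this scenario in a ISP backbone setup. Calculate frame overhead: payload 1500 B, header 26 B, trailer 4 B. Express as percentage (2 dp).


Given: payload = 1500 B, header = 26 B, trailer = 4 B
Overhead bytes = header + trailer = 26 + 4 = 30
Total frame = payload + overhead = 1500 + 30 = 1530
Overhead % = 30 / 1530 * 100 = 1.9608% -> 1.96% (2 dp)

1.96


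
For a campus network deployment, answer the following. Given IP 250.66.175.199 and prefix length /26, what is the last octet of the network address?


Given: IP = 250.66.175.199, prefix = /26
Subnet mask = 255.255.255.192
Last octet of IP: 199
Last octet of mask: 192
Network last octet = 199 AND 192 = 192

192


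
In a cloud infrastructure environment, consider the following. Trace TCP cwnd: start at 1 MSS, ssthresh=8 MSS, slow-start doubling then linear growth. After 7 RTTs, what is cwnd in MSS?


RTT 0: cwnd = 1 MSS (initial)
RTT 1: cwnd = 2 MSS (slow start, doubled)
RTT 2: cwnd = 4 MSS (slow start, doubled)
RTT 3: cwnd = 8 MSS (slow start, doubled)
RTT 4: cwnd = 9 MSS (congestion avoidance, +1)
RTT 5: cwnd = 10 MSS (congestion avoidance, +1)
RTT 6: cwnd = 11 MSS (congestion avoidance, +1)
RTT 7: cwnd = 12 MSS (congestion avoidance, +1)

12


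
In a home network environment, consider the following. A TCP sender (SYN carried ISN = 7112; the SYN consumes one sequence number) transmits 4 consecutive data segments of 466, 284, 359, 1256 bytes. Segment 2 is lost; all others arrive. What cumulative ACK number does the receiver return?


SYN uses sequence number 7112; first data byte = ISN + 1 = 7113.
Segment 1: SEQ = 7113, len = 466 B, covers [7113, 7578]
Segment 2: SEQ = 7579, len = 284 B, covers [7579, 7862] [LOST]
Segment 3: SEQ = 7863, len = 359 B, covers [7863, 8221]
Segment 4: SEQ = 8222, len = 1256 B, covers [8222, 9477]
In-order data received: bytes [7113, 7578] (segments 1..1).
Segment 2 missing -> gap begins at byte 7579; later segments buffered out of order.
Cumulative ACK = next expected in-order byte = 7113 + 466 = 7579

7579


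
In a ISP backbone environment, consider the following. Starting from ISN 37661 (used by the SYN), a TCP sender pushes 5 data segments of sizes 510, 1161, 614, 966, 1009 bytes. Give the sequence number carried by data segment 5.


The SYN occupies sequence number ISN = 37661, so the first data byte is ISN + 1 = 37662.
SEQ of data segment i = (ISN + 1) + sum of payload sizes of segments 1..i-1.
Segment 1: SEQ = 37662, payload = 510 bytes
Segment 2: SEQ = 38172, payload = 1161 bytes
Segment 3: SEQ = 39333, payload = 614 bytes
Segment 4: SEQ = 39947, payload = 966 bytes
Segment 5: SEQ = 40913, payload = 1009 bytes
SEQ of segment 5 = 37662 + 510 + 1161 + 614 + 966 = 40913

40913


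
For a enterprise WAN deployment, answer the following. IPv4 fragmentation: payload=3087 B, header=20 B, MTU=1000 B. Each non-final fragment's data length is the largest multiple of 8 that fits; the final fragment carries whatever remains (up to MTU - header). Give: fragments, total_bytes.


Max data per non-final fragment = floor((MTU - header)/8)*8 = floor((1000 - 20)/8)*8 = floor(980/8)*8 = 976 B
Final fragment needs no 8-byte alignment: it can carry up to MTU - header = 980 B
Non-final fragments needed = ceil((payload - 980) / 976) = ceil(2107/976) = ceil(2.1588) = 3
Number of fragments = 3 + 1 = 4
Fragment sizes (data): 3 * 976 B + 159 B (last, 159 <= 980 OK)
Total bytes sent = payload + n_frags * header = 3087 + 4*20 = 3087 + 80 = 3167 B

4, 3167


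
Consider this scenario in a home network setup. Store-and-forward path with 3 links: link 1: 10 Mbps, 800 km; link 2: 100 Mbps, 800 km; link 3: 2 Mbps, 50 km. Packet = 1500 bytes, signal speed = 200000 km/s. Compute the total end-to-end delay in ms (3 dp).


Packet = 1500 bytes = 12000 bits. Store-and-forward: sum (t_trans + t_prop) per link.
Link 1: t_trans = 12000/(10*10^6) s = 1.2000 ms; t_prop = 800/200000 s = 4.0000 ms; subtotal = 5.2000 ms
Link 2: t_trans = 12000/(100*10^6) s = 0.1200 ms; t_prop = 800/200000 s = 4.0000 ms; subtotal = 4.1200 ms
Link 3: t_trans = 12000/(2*10^6) s = 6.0000 ms; t_prop = 50/200000 s = 0.2500 ms; subtotal = 6.2500 ms
End-to-end = 5.2000 + 4.1200 + 6.2500 = 15.5700 ms -> 15.570 ms (3 dp)

15.570


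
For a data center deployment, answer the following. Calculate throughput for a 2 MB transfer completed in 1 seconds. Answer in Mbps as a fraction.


Given: file = 2 MB, time = 1 s
File in Mb = 2 * 8 = 16 Mb
Throughput = 16 / 1 Mbps
Throughput = 16 Mbps

16


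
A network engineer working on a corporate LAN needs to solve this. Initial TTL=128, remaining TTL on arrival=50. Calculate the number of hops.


Given: initial TTL = 128, received TTL = 50
Hops = initial TTL - received TTL
Hops = 128 - 50 = 78

78


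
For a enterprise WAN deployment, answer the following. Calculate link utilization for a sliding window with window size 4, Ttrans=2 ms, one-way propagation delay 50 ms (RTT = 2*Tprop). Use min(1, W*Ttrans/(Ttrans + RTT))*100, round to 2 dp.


Given: W = 4, Ttrans = 2 ms, RTT = 100 ms (= 2 * Tprop, Tprop = 50 ms)
Cycle time = Ttrans + RTT = 2 + 100 = 102 ms (first packet sent until its ACK returns)
W * Ttrans = 4 * 2 = 8 ms of sending per cycle
W * Ttrans / (Ttrans + RTT) = 8 / 102 = 0.078431
U = min(1, 0.078431) = 0.078431
U% = 7.84%

7.84


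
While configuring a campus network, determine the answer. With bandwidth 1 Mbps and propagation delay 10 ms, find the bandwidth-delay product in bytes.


Given: bandwidth = 1 Mbps, delay = 10 ms
BDP in bits = 1 * 10^6 * 10 / 1000
BDP in bits = 10000
BDP in bytes = 10000 / 8 = 1250

1250


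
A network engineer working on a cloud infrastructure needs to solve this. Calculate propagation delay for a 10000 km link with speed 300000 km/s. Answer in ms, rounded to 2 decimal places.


Given: distance = 10000 km, speed = 300000 km/s
Delay = distance / speed = 10000 / 300000 seconds
Delay in ms = 10000 * 1000 / 300000
Delay = 33.3333 ms
Rounded to 2 dp = 33.33 ms

33.33


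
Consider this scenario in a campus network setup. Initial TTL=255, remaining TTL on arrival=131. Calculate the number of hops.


Given: initial TTL = 255, received TTL = 131
Hops = initial TTL - received TTL
Hops = 255 - 131 = 124

124


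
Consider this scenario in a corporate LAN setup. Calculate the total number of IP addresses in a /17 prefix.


Given: CIDR prefix /17
Host bits = 32 - 17 = 15
Total addresses = 2^15 = 32768

32768


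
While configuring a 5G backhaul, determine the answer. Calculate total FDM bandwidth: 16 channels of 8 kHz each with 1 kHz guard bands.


Given: 16 channels, 8 kHz each, guard = 1 kHz
Channel bandwidth = 16 * 8 = 128 kHz
Guard bands = 15 gaps * 1 kHz = 15 kHz
Total = 128 + 15 = 143 kHz

143


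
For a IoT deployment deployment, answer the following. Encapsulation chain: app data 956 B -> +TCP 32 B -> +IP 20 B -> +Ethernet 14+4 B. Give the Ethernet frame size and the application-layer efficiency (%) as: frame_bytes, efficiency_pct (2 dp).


TCP segment = 956 + 32 = 988 B
IP packet = 988 + 20 = 1008 B
Ethernet frame = 1008 + 14 + 4 = 1026 B
Efficiency = app / frame = 956 / 1026 = 0.931774 = 93.1774% -> 93.18% (2 dp)

1026, 93.18


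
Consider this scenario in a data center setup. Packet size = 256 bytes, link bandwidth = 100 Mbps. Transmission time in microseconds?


Given: packet = 256 bytes, bandwidth = 100 Mbps
Packet in bits = 256 * 8 = 2048 bits
Bandwidth = 100 * 10^6 = 100000000 bps
Time = 2048 / 100000000 seconds
Time in us = 2048 * 10^6 / 100000000 = 20.48

20.48


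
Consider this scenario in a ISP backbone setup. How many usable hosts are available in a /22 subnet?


Given: subnet mask /22
Host bits = 32 - 22 = 10
Total addresses = 2^10 = 1024
Usable hosts = 1024 - 2 (network + broadcast) = 1022

1022


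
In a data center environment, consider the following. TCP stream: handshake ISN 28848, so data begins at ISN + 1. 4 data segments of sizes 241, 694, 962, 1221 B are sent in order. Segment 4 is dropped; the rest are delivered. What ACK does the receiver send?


SYN uses sequence number 28848; first data byte = ISN + 1 = 28849.
Segment 1: SEQ = 28849, len = 241 B, covers [28849, 29089]
Segment 2: SEQ = 29090, len = 694 B, covers [29090, 29783]
Segment 3: SEQ = 29784, len = 962 B, covers [29784, 30745]
Segment 4: SEQ = 30746, len = 1221 B, covers [30746, 31966] [LOST]
In-order data received: bytes [28849, 30745] (segments 1..3).
Segment 4 missing -> gap begins at byte 30746.
Cumulative ACK = next expected in-order byte = 28849 + 241 + 694 + 962 = 30746

30746


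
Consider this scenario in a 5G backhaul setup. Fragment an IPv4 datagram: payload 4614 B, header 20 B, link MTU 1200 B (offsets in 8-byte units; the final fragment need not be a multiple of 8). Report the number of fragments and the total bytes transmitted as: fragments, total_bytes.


Max data per non-final fragment = floor((MTU - header)/8)*8 = floor((1200 - 20)/8)*8 = floor(1180/8)*8 = 1176 B
Final fragment needs no 8-byte alignment: it can carry up to MTU - header = 1180 B
Non-final fragments needed = ceil((payload - 1180) / 1176) = ceil(3434/1176) = ceil(2.9201) = 3
Number of fragments = 3 + 1 = 4
Fragment sizes (data): 3 * 1176 B + 1086 B (last, 1086 <= 1180 OK)
Total bytes sent = payload + n_frags * header = 4614 + 4*20 = 4614 + 80 = 4694 B

4, 4694


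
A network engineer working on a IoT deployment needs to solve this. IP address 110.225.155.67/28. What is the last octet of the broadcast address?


Given: IP = 110.225.155.67, prefix = /28
Host bits = 32 - 28 = 4
Network last octet = 67 AND mask = 64
Host part size = 2^4 - 1 = 15
Broadcast last octet = 64 OR 15 = 79

79


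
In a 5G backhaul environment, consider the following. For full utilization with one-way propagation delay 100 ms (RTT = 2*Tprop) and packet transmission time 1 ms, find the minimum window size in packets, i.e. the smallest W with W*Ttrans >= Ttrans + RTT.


Given: Ttrans = 1 ms, RTT = 200 ms (= 2 * Tprop, Tprop = 100 ms)
Time until first ACK returns = Ttrans + RTT = 1 + 200 = 201 ms
Need W * Ttrans >= Ttrans + RTT  ->  W >= (Ttrans + RTT) / Ttrans
(Ttrans + RTT) / Ttrans = 201 / 1 = 201
W_min = ceil(201) = 201

201


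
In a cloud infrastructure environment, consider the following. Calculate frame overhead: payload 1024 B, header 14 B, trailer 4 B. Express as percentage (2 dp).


Given: payload = 1024 B, header = 14 B, trailer = 4 B
Overhead bytes = header + trailer = 14 + 4 = 18
Total frame = payload + overhead = 1024 + 18 = 1042
Overhead % = 18 / 1042 * 100 = 1.7274% -> 1.73% (2 dp)

1.73


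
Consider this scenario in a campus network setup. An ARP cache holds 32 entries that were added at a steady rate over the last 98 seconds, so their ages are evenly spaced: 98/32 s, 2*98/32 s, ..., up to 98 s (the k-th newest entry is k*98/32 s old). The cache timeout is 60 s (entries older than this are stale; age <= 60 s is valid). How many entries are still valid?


Ages are k * 98/32 s for k = 1..32 (spacing = 3.0625 s).
Entry k is valid iff k * 98/32 <= 60 iff k <= 32 * 60 / 98 = 19.5918
n_valid = floor(19.5918) = 19
(n_stale = 32 - 19 = 13)

19


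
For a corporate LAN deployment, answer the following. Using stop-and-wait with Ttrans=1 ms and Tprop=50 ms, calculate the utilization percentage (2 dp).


Given: Ttrans = 1 ms, Tprop = 50 ms
RTT = 2 * Tprop = 2 * 50 = 100 ms
U = Ttrans / (Ttrans + RTT)
U = 1 / (1 + 100)
U = 1 / 101 = 0.009901
U% = 0.99%

0.99


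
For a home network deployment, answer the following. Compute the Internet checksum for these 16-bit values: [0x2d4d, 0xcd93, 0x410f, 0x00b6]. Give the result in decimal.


Given words: [0x2d4d, 0xcd93, 0x410f, 0x00b6]
Step 1: Sum all words
Raw sum = 11597 + 52627 + 16655 + 182 = 81061
Step 2: Fold carry: (15525 + 1) = 15526
One's complement = ~15526 & 0xFFFF = 50009

50009


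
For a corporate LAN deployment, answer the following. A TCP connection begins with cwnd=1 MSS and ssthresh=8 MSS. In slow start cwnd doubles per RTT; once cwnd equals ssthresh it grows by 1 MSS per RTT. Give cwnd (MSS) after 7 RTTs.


RTT 0: cwnd = 1 MSS (initial)
RTT 1: cwnd = 2 MSS (slow start, doubled)
RTT 2: cwnd = 4 MSS (slow start, doubled)
RTT 3: cwnd = 8 MSS (slow start, doubled)
RTT 4: cwnd = 9 MSS (congestion avoidance, +1)
RTT 5: cwnd = 10 MSS (congestion avoidance, +1)
RTT 6: cwnd = 11 MSS (congestion avoidance, +1)
RTT 7: cwnd = 12 MSS (congestion avoidance, +1)

12


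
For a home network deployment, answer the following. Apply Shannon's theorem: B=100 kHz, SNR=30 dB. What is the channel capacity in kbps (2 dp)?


Given: B = 100 kHz, SNR = 30 dB
SNR linear = 10^(30/10) = 1000
1 + SNR = 1001
log2(1001) = 9.9672262588
C = 100 * 1000 * 9.9672262588 = 996722.6259 bps
C = 996.722626 kbps -> 996.72 kbps (2 dp)

996.72


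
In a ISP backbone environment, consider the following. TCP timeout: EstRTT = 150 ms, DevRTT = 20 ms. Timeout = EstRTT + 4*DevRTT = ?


Given: EstRTT = 150 ms, DevRTT = 20 ms
Timeout = EstRTT + 4 * DevRTT
4 * DevRTT = 4 * 20 = 80
Timeout = 150 + 80 = 230 ms

230


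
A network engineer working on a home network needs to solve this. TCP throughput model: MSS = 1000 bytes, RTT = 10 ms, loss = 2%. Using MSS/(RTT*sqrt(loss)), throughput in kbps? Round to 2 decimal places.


Given: MSS = 1000 bytes, RTT = 10 ms, loss = 2%
RTT in seconds = 10 / 1000 = 0.01
Loss rate = 2% = 0.02
sqrt(loss) = sqrt(0.02) = 0.141421356237
Throughput (bytes/s) = 1000 / (0.01 * 0.141421356237) = 707106.7812
Throughput (kbps) = 707106.7812 * 8 / 1000 = 5656.854249 -> 5656.85 kbps (2 dp)

5656.85


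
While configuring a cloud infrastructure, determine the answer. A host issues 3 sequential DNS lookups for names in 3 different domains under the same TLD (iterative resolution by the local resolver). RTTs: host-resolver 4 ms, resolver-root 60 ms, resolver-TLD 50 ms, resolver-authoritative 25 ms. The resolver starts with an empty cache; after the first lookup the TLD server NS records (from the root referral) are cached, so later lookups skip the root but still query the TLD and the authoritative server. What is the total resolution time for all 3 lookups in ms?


Lookup 1 (cold cache): local + root + TLD + auth = 4 + 60 + 50 + 25 = 139 ms
Lookups 2..3 (TLD NS cached -> skip root; new domain -> still ask TLD and auth): local + TLD + auth = 4 + 50 + 25 = 79 ms each
Remaining 2 lookups: 2 * 79 = 158 ms
Total = 139 + 158 = 297 ms

297


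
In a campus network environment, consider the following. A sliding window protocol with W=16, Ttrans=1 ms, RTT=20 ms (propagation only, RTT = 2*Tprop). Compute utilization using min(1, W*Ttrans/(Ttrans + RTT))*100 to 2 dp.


Given: W = 16, Ttrans = 1 ms, RTT = 20 ms (= 2 * Tprop, Tprop = 10 ms)
Cycle time = Ttrans + RTT = 1 + 20 = 21 ms (first packet sent until its ACK returns)
W * Ttrans = 16 * 1 = 16 ms of sending per cycle
W * Ttrans / (Ttrans + RTT) = 16 / 21 = 0.761905
U = min(1, 0.761905) = 0.761905
U% = 76.19%

76.19


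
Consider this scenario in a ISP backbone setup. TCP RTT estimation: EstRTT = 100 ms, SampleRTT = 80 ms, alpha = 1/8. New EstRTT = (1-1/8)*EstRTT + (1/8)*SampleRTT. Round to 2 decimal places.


Given: EstRTT = 100 ms, SampleRTT = 80 ms, alpha = 1/8
New EstRTT = (1 - alpha) * EstRTT + alpha * SampleRTT
(7/8) * 100 = 87.5
(1/8) * 80 = 10
New EstRTT = 87.5 + 10 = 97.5 ms -> 97.50 ms (2 dp)

97.50


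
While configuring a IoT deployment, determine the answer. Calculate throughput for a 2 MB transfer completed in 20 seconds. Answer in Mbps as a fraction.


Given: file = 2 MB, time = 20 s
File in Mb = 2 * 8 = 16 Mb
Throughput = 16 / 20 Mbps
Throughput = 4/5 Mbps

4/5


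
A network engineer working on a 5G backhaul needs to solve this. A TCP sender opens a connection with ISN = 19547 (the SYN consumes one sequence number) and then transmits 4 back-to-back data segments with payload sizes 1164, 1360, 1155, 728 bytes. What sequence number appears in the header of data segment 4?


The SYN occupies sequence number ISN = 19547, so the first data byte is ISN + 1 = 19548.
SEQ of data segment i = (ISN + 1) + sum of payload sizes of segments 1..i-1.
Segment 1: SEQ = 19548, payload = 1164 bytes
Segment 2: SEQ = 20712, payload = 1360 bytes
Segment 3: SEQ = 22072, payload = 1155 bytes
Segment 4: SEQ = 23227, payload = 728 bytes
SEQ of segment 4 = 19548 + 1164 + 1360 + 1155 = 23227

23227


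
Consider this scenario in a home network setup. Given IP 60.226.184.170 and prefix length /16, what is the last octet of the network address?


Given: IP = 60.226.184.170, prefix = /16
Subnet mask = 255.255.0.0
Last octet of IP: 170
Last octet of mask: 0
Network last octet = 170 AND 0 = 0

0


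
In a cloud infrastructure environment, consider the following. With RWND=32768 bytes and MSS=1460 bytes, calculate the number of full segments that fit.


Given: RWND = 32768 bytes, MSS = 1460 bytes
Full segments = floor(RWND / MSS)
Full segments = floor(32768 / 1460)
Full segments = floor(22.4438) = 22

22


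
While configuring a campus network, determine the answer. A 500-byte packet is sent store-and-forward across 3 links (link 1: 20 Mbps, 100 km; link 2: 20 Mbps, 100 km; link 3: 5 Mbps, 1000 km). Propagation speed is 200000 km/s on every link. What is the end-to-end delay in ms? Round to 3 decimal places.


Packet = 500 bytes = 4000 bits. Store-and-forward: sum (t_trans + t_prop) per link.
Link 1: t_trans = 4000/(20*10^6) s = 0.2000 ms; t_prop = 100/200000 s = 0.5000 ms; subtotal = 0.7000 ms
Link 2: t_trans = 4000/(20*10^6) s = 0.2000 ms; t_prop = 100/200000 s = 0.5000 ms; subtotal = 0.7000 ms
Link 3: t_trans = 4000/(5*10^6) s = 0.8000 ms; t_prop = 1000/200000 s = 5.0000 ms; subtotal = 5.8000 ms
End-to-end = 0.7000 + 0.7000 + 5.8000 = 7.2000 ms -> 7.200 ms (3 dp)

7.200


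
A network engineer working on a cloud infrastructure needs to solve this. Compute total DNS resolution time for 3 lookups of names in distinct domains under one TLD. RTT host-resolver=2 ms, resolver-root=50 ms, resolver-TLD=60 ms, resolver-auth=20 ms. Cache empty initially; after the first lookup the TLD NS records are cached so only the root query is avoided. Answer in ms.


Lookup 1 (cold cache): local + root + TLD + auth = 2 + 50 + 60 + 20 = 132 ms
Lookups 2..3 (TLD NS cached -> skip root; new domain -> still ask TLD and auth): local + TLD + auth = 2 + 60 + 20 = 82 ms each
Remaining 2 lookups: 2 * 82 = 164 ms
Total = 132 + 164 = 296 ms

296


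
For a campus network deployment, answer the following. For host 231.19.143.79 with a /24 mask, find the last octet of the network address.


Given: IP = 231.19.143.79, prefix = /24
Subnet mask = 255.255.255.0
Last octet of IP: 79
Last octet of mask: 0
Network last octet = 79 AND 0 = 0

0


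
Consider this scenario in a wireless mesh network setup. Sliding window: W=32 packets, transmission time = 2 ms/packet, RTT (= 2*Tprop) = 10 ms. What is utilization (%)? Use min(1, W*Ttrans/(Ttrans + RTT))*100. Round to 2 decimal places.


Given: W = 32, Ttrans = 2 ms, RTT = 10 ms (= 2 * Tprop, Tprop = 5 ms)
Cycle time = Ttrans + RTT = 2 + 10 = 12 ms (first packet sent until its ACK returns)
W * Ttrans = 32 * 2 = 64 ms of sending per cycle
W * Ttrans / (Ttrans + RTT) = 64 / 12 = 5.333333
U = min(1, 5.333333) = 1.000000
U% = 100.00%

100.00


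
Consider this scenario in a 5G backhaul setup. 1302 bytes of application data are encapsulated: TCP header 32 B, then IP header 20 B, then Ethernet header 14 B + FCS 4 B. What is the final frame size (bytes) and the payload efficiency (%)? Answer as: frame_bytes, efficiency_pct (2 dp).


TCP segment = 1302 + 32 = 1334 B
IP packet = 1334 + 20 = 1354 B
Ethernet frame = 1354 + 14 + 4 = 1372 B
Efficiency = app / frame = 1302 / 1372 = 0.948980 = 94.8980% -> 94.90% (2 dp)

1372, 94.90


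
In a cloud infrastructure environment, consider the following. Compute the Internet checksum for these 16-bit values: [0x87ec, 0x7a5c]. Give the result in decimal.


Given words: [0x87ec, 0x7a5c]
Step 1: Sum all words
Raw sum = 34796 + 31324 = 66120
Step 2: Fold carry: (584 + 1) = 585
One's complement = ~585 & 0xFFFF = 64950

64950


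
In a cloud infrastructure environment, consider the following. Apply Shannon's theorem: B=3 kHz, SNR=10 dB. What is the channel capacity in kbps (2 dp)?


Given: B = 3 kHz, SNR = 10 dB
SNR linear = 10^(10/10) = 10
1 + SNR = 11
log2(11) = 3.4594316186
C = 3 * 1000 * 3.4594316186 = 10378.2949 bps
C = 10.378295 kbps -> 10.38 kbps (2 dp)

10.38
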